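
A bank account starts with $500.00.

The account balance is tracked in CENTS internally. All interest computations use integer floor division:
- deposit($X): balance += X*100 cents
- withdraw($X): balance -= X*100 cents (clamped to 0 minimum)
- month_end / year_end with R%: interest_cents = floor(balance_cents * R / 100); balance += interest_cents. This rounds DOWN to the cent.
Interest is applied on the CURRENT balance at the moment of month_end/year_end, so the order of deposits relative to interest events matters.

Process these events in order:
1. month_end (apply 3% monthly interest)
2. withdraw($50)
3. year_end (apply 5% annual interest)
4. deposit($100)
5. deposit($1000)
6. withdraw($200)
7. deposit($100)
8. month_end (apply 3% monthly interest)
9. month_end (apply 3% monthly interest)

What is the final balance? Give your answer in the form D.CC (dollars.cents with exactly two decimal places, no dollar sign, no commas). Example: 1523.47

Answer: 1578.87

Derivation:
After 1 (month_end (apply 3% monthly interest)): balance=$515.00 total_interest=$15.00
After 2 (withdraw($50)): balance=$465.00 total_interest=$15.00
After 3 (year_end (apply 5% annual interest)): balance=$488.25 total_interest=$38.25
After 4 (deposit($100)): balance=$588.25 total_interest=$38.25
After 5 (deposit($1000)): balance=$1588.25 total_interest=$38.25
After 6 (withdraw($200)): balance=$1388.25 total_interest=$38.25
After 7 (deposit($100)): balance=$1488.25 total_interest=$38.25
After 8 (month_end (apply 3% monthly interest)): balance=$1532.89 total_interest=$82.89
After 9 (month_end (apply 3% monthly interest)): balance=$1578.87 total_interest=$128.87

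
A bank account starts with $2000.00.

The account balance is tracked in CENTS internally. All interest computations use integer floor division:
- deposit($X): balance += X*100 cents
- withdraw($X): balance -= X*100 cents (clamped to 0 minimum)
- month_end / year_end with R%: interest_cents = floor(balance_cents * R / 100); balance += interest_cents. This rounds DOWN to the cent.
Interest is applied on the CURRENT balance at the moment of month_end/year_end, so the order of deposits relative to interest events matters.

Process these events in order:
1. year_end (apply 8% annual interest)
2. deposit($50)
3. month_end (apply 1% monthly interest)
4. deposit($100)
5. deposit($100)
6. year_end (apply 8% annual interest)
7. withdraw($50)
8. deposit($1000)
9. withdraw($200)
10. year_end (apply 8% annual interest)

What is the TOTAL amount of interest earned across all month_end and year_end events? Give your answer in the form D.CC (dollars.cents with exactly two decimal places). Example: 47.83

After 1 (year_end (apply 8% annual interest)): balance=$2160.00 total_interest=$160.00
After 2 (deposit($50)): balance=$2210.00 total_interest=$160.00
After 3 (month_end (apply 1% monthly interest)): balance=$2232.10 total_interest=$182.10
After 4 (deposit($100)): balance=$2332.10 total_interest=$182.10
After 5 (deposit($100)): balance=$2432.10 total_interest=$182.10
After 6 (year_end (apply 8% annual interest)): balance=$2626.66 total_interest=$376.66
After 7 (withdraw($50)): balance=$2576.66 total_interest=$376.66
After 8 (deposit($1000)): balance=$3576.66 total_interest=$376.66
After 9 (withdraw($200)): balance=$3376.66 total_interest=$376.66
After 10 (year_end (apply 8% annual interest)): balance=$3646.79 total_interest=$646.79

Answer: 646.79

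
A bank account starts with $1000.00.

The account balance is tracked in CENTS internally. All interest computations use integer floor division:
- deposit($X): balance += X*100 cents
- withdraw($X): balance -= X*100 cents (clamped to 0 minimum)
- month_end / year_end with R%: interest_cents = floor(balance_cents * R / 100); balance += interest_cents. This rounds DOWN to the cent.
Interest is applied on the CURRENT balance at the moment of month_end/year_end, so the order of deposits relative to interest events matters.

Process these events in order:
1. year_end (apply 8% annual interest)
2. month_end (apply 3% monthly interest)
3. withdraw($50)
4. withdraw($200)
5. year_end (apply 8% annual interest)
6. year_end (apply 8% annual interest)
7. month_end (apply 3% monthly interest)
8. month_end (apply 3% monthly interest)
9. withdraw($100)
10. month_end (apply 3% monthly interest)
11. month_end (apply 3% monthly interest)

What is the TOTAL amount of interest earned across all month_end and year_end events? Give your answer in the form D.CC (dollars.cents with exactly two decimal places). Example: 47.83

After 1 (year_end (apply 8% annual interest)): balance=$1080.00 total_interest=$80.00
After 2 (month_end (apply 3% monthly interest)): balance=$1112.40 total_interest=$112.40
After 3 (withdraw($50)): balance=$1062.40 total_interest=$112.40
After 4 (withdraw($200)): balance=$862.40 total_interest=$112.40
After 5 (year_end (apply 8% annual interest)): balance=$931.39 total_interest=$181.39
After 6 (year_end (apply 8% annual interest)): balance=$1005.90 total_interest=$255.90
After 7 (month_end (apply 3% monthly interest)): balance=$1036.07 total_interest=$286.07
After 8 (month_end (apply 3% monthly interest)): balance=$1067.15 total_interest=$317.15
After 9 (withdraw($100)): balance=$967.15 total_interest=$317.15
After 10 (month_end (apply 3% monthly interest)): balance=$996.16 total_interest=$346.16
After 11 (month_end (apply 3% monthly interest)): balance=$1026.04 total_interest=$376.04

Answer: 376.04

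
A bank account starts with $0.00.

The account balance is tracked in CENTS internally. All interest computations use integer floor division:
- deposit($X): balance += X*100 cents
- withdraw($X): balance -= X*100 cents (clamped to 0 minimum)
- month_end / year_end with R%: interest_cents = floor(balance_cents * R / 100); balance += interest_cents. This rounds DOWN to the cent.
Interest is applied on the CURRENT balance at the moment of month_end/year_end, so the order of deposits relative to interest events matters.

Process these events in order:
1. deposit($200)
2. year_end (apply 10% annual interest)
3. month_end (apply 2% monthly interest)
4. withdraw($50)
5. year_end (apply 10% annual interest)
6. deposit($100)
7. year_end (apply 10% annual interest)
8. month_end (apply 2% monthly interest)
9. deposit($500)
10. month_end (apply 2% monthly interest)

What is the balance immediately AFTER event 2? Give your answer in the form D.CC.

Answer: 220.00

Derivation:
After 1 (deposit($200)): balance=$200.00 total_interest=$0.00
After 2 (year_end (apply 10% annual interest)): balance=$220.00 total_interest=$20.00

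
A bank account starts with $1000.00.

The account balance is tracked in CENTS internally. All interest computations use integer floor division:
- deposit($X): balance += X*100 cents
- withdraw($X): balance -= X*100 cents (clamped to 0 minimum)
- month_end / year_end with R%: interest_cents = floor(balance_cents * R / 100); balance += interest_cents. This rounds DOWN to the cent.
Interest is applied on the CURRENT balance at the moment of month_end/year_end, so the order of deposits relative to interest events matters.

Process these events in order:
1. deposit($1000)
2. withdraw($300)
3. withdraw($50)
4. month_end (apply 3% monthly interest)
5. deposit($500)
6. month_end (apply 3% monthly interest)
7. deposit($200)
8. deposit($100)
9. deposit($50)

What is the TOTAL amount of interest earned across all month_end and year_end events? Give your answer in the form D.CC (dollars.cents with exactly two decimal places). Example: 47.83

After 1 (deposit($1000)): balance=$2000.00 total_interest=$0.00
After 2 (withdraw($300)): balance=$1700.00 total_interest=$0.00
After 3 (withdraw($50)): balance=$1650.00 total_interest=$0.00
After 4 (month_end (apply 3% monthly interest)): balance=$1699.50 total_interest=$49.50
After 5 (deposit($500)): balance=$2199.50 total_interest=$49.50
After 6 (month_end (apply 3% monthly interest)): balance=$2265.48 total_interest=$115.48
After 7 (deposit($200)): balance=$2465.48 total_interest=$115.48
After 8 (deposit($100)): balance=$2565.48 total_interest=$115.48
After 9 (deposit($50)): balance=$2615.48 total_interest=$115.48

Answer: 115.48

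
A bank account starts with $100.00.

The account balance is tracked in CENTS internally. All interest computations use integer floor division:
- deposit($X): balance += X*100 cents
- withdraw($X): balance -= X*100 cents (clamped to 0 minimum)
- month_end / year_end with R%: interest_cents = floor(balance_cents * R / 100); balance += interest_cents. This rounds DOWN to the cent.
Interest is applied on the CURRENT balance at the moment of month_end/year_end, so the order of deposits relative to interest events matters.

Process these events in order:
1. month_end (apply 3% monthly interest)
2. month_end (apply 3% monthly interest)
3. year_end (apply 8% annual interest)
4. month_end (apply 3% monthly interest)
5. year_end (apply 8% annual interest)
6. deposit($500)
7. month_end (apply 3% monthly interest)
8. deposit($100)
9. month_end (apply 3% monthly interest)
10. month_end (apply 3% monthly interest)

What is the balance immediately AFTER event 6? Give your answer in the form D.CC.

After 1 (month_end (apply 3% monthly interest)): balance=$103.00 total_interest=$3.00
After 2 (month_end (apply 3% monthly interest)): balance=$106.09 total_interest=$6.09
After 3 (year_end (apply 8% annual interest)): balance=$114.57 total_interest=$14.57
After 4 (month_end (apply 3% monthly interest)): balance=$118.00 total_interest=$18.00
After 5 (year_end (apply 8% annual interest)): balance=$127.44 total_interest=$27.44
After 6 (deposit($500)): balance=$627.44 total_interest=$27.44

Answer: 627.44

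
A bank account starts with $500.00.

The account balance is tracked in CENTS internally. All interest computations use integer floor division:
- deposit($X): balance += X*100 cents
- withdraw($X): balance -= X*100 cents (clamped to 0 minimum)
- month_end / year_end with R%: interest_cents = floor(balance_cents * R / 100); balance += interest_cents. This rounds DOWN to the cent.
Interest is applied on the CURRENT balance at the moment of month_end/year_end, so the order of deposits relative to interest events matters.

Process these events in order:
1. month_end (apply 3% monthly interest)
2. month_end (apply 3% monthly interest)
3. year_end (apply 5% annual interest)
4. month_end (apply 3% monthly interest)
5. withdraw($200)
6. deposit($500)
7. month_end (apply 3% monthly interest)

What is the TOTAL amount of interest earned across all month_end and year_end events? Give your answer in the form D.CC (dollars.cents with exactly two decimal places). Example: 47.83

After 1 (month_end (apply 3% monthly interest)): balance=$515.00 total_interest=$15.00
After 2 (month_end (apply 3% monthly interest)): balance=$530.45 total_interest=$30.45
After 3 (year_end (apply 5% annual interest)): balance=$556.97 total_interest=$56.97
After 4 (month_end (apply 3% monthly interest)): balance=$573.67 total_interest=$73.67
After 5 (withdraw($200)): balance=$373.67 total_interest=$73.67
After 6 (deposit($500)): balance=$873.67 total_interest=$73.67
After 7 (month_end (apply 3% monthly interest)): balance=$899.88 total_interest=$99.88

Answer: 99.88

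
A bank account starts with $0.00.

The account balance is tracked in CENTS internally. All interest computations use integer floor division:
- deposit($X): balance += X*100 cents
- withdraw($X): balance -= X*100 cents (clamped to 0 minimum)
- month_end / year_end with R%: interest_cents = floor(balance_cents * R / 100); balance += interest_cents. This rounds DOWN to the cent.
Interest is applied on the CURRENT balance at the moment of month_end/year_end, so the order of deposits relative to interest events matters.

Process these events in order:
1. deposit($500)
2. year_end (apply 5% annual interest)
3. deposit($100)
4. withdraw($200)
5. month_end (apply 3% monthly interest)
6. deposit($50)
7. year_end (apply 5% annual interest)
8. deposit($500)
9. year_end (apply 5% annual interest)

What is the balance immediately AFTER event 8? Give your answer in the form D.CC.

After 1 (deposit($500)): balance=$500.00 total_interest=$0.00
After 2 (year_end (apply 5% annual interest)): balance=$525.00 total_interest=$25.00
After 3 (deposit($100)): balance=$625.00 total_interest=$25.00
After 4 (withdraw($200)): balance=$425.00 total_interest=$25.00
After 5 (month_end (apply 3% monthly interest)): balance=$437.75 total_interest=$37.75
After 6 (deposit($50)): balance=$487.75 total_interest=$37.75
After 7 (year_end (apply 5% annual interest)): balance=$512.13 total_interest=$62.13
After 8 (deposit($500)): balance=$1012.13 total_interest=$62.13

Answer: 1012.13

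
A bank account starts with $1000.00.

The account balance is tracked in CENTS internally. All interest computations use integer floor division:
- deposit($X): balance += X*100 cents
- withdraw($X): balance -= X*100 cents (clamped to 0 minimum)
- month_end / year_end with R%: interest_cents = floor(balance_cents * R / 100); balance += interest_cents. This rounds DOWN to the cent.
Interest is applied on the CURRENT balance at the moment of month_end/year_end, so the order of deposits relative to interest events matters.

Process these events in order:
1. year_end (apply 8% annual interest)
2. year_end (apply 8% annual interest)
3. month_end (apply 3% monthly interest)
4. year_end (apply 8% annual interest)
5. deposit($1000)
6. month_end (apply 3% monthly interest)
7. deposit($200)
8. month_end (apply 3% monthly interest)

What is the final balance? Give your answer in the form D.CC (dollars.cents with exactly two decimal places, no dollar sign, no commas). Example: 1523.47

Answer: 2643.41

Derivation:
After 1 (year_end (apply 8% annual interest)): balance=$1080.00 total_interest=$80.00
After 2 (year_end (apply 8% annual interest)): balance=$1166.40 total_interest=$166.40
After 3 (month_end (apply 3% monthly interest)): balance=$1201.39 total_interest=$201.39
After 4 (year_end (apply 8% annual interest)): balance=$1297.50 total_interest=$297.50
After 5 (deposit($1000)): balance=$2297.50 total_interest=$297.50
After 6 (month_end (apply 3% monthly interest)): balance=$2366.42 total_interest=$366.42
After 7 (deposit($200)): balance=$2566.42 total_interest=$366.42
After 8 (month_end (apply 3% monthly interest)): balance=$2643.41 total_interest=$443.41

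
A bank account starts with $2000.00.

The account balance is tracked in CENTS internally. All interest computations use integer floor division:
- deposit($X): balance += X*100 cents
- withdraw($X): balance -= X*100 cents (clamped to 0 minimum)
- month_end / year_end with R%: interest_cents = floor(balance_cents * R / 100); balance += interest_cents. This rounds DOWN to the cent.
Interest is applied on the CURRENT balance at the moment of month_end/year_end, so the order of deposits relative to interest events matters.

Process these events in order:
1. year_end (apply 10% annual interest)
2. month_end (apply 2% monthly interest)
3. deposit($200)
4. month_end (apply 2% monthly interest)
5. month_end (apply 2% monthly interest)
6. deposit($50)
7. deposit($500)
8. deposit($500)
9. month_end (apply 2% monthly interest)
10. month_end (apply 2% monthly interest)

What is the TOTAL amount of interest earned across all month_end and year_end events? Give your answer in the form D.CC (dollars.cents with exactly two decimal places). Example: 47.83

After 1 (year_end (apply 10% annual interest)): balance=$2200.00 total_interest=$200.00
After 2 (month_end (apply 2% monthly interest)): balance=$2244.00 total_interest=$244.00
After 3 (deposit($200)): balance=$2444.00 total_interest=$244.00
After 4 (month_end (apply 2% monthly interest)): balance=$2492.88 total_interest=$292.88
After 5 (month_end (apply 2% monthly interest)): balance=$2542.73 total_interest=$342.73
After 6 (deposit($50)): balance=$2592.73 total_interest=$342.73
After 7 (deposit($500)): balance=$3092.73 total_interest=$342.73
After 8 (deposit($500)): balance=$3592.73 total_interest=$342.73
After 9 (month_end (apply 2% monthly interest)): balance=$3664.58 total_interest=$414.58
After 10 (month_end (apply 2% monthly interest)): balance=$3737.87 total_interest=$487.87

Answer: 487.87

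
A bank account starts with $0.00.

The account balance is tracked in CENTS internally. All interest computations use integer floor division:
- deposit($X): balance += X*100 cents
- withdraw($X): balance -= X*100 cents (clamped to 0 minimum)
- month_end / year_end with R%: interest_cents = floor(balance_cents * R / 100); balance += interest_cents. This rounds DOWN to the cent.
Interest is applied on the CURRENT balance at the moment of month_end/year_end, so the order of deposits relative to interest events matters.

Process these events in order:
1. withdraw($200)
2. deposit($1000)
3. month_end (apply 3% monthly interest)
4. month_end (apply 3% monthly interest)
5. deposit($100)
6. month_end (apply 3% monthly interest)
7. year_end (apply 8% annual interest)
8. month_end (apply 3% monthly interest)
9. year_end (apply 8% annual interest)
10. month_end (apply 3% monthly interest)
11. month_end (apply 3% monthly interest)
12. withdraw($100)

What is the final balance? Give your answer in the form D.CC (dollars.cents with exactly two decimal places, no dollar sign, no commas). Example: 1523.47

After 1 (withdraw($200)): balance=$0.00 total_interest=$0.00
After 2 (deposit($1000)): balance=$1000.00 total_interest=$0.00
After 3 (month_end (apply 3% monthly interest)): balance=$1030.00 total_interest=$30.00
After 4 (month_end (apply 3% monthly interest)): balance=$1060.90 total_interest=$60.90
After 5 (deposit($100)): balance=$1160.90 total_interest=$60.90
After 6 (month_end (apply 3% monthly interest)): balance=$1195.72 total_interest=$95.72
After 7 (year_end (apply 8% annual interest)): balance=$1291.37 total_interest=$191.37
After 8 (month_end (apply 3% monthly interest)): balance=$1330.11 total_interest=$230.11
After 9 (year_end (apply 8% annual interest)): balance=$1436.51 total_interest=$336.51
After 10 (month_end (apply 3% monthly interest)): balance=$1479.60 total_interest=$379.60
After 11 (month_end (apply 3% monthly interest)): balance=$1523.98 total_interest=$423.98
After 12 (withdraw($100)): balance=$1423.98 total_interest=$423.98

Answer: 1423.98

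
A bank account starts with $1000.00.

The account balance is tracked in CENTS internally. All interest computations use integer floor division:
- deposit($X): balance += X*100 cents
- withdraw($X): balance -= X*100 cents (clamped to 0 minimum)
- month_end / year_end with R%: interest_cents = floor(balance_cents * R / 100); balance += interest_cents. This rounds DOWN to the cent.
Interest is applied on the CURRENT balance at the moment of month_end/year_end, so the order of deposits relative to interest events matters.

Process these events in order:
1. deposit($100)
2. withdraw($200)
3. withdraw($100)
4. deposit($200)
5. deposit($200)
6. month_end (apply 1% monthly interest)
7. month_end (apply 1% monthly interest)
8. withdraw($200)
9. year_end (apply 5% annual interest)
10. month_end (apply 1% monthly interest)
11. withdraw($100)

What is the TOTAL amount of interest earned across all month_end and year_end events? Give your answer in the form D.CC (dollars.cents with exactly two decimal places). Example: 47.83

After 1 (deposit($100)): balance=$1100.00 total_interest=$0.00
After 2 (withdraw($200)): balance=$900.00 total_interest=$0.00
After 3 (withdraw($100)): balance=$800.00 total_interest=$0.00
After 4 (deposit($200)): balance=$1000.00 total_interest=$0.00
After 5 (deposit($200)): balance=$1200.00 total_interest=$0.00
After 6 (month_end (apply 1% monthly interest)): balance=$1212.00 total_interest=$12.00
After 7 (month_end (apply 1% monthly interest)): balance=$1224.12 total_interest=$24.12
After 8 (withdraw($200)): balance=$1024.12 total_interest=$24.12
After 9 (year_end (apply 5% annual interest)): balance=$1075.32 total_interest=$75.32
After 10 (month_end (apply 1% monthly interest)): balance=$1086.07 total_interest=$86.07
After 11 (withdraw($100)): balance=$986.07 total_interest=$86.07

Answer: 86.07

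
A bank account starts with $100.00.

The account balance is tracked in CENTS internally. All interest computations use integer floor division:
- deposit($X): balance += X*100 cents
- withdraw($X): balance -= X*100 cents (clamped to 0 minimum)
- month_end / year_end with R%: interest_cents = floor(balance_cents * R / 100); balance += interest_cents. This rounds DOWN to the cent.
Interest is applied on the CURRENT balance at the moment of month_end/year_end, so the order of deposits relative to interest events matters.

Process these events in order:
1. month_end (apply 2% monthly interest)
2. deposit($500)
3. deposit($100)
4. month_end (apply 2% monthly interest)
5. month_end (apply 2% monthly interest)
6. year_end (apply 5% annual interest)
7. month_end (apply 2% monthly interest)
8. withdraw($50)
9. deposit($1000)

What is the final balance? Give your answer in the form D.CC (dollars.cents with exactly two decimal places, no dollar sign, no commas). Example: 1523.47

Answer: 1732.20

Derivation:
After 1 (month_end (apply 2% monthly interest)): balance=$102.00 total_interest=$2.00
After 2 (deposit($500)): balance=$602.00 total_interest=$2.00
After 3 (deposit($100)): balance=$702.00 total_interest=$2.00
After 4 (month_end (apply 2% monthly interest)): balance=$716.04 total_interest=$16.04
After 5 (month_end (apply 2% monthly interest)): balance=$730.36 total_interest=$30.36
After 6 (year_end (apply 5% annual interest)): balance=$766.87 total_interest=$66.87
After 7 (month_end (apply 2% monthly interest)): balance=$782.20 total_interest=$82.20
After 8 (withdraw($50)): balance=$732.20 total_interest=$82.20
After 9 (deposit($1000)): balance=$1732.20 total_interest=$82.20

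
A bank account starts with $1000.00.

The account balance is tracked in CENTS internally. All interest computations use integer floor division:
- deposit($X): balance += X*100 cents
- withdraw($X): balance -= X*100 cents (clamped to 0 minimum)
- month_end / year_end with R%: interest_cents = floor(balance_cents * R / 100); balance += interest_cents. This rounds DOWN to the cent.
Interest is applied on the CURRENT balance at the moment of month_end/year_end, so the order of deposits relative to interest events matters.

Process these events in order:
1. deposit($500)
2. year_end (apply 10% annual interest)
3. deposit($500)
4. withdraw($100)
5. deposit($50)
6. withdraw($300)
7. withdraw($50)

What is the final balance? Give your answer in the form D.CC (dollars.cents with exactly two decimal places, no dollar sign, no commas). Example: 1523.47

After 1 (deposit($500)): balance=$1500.00 total_interest=$0.00
After 2 (year_end (apply 10% annual interest)): balance=$1650.00 total_interest=$150.00
After 3 (deposit($500)): balance=$2150.00 total_interest=$150.00
After 4 (withdraw($100)): balance=$2050.00 total_interest=$150.00
After 5 (deposit($50)): balance=$2100.00 total_interest=$150.00
After 6 (withdraw($300)): balance=$1800.00 total_interest=$150.00
After 7 (withdraw($50)): balance=$1750.00 total_interest=$150.00

Answer: 1750.00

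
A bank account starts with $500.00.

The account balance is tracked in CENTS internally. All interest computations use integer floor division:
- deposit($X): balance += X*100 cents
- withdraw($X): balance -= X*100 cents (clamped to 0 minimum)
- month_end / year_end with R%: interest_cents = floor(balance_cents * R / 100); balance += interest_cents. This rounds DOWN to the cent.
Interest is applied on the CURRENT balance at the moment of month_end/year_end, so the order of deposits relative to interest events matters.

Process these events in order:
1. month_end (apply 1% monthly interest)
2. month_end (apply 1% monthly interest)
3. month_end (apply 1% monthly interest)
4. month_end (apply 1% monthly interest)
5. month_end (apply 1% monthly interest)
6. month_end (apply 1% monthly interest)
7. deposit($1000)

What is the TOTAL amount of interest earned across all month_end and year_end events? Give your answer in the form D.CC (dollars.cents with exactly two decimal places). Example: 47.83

Answer: 30.75

Derivation:
After 1 (month_end (apply 1% monthly interest)): balance=$505.00 total_interest=$5.00
After 2 (month_end (apply 1% monthly interest)): balance=$510.05 total_interest=$10.05
After 3 (month_end (apply 1% monthly interest)): balance=$515.15 total_interest=$15.15
After 4 (month_end (apply 1% monthly interest)): balance=$520.30 total_interest=$20.30
After 5 (month_end (apply 1% monthly interest)): balance=$525.50 total_interest=$25.50
After 6 (month_end (apply 1% monthly interest)): balance=$530.75 total_interest=$30.75
After 7 (deposit($1000)): balance=$1530.75 total_interest=$30.75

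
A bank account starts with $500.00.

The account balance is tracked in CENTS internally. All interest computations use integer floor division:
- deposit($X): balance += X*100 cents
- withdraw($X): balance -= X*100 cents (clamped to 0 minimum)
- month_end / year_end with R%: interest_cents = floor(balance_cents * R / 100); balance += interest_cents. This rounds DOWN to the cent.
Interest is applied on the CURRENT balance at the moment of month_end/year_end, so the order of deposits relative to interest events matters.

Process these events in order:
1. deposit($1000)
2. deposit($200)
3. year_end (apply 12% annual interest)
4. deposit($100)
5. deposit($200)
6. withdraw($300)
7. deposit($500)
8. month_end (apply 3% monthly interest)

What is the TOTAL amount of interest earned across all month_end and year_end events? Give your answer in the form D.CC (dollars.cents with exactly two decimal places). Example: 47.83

After 1 (deposit($1000)): balance=$1500.00 total_interest=$0.00
After 2 (deposit($200)): balance=$1700.00 total_interest=$0.00
After 3 (year_end (apply 12% annual interest)): balance=$1904.00 total_interest=$204.00
After 4 (deposit($100)): balance=$2004.00 total_interest=$204.00
After 5 (deposit($200)): balance=$2204.00 total_interest=$204.00
After 6 (withdraw($300)): balance=$1904.00 total_interest=$204.00
After 7 (deposit($500)): balance=$2404.00 total_interest=$204.00
After 8 (month_end (apply 3% monthly interest)): balance=$2476.12 total_interest=$276.12

Answer: 276.12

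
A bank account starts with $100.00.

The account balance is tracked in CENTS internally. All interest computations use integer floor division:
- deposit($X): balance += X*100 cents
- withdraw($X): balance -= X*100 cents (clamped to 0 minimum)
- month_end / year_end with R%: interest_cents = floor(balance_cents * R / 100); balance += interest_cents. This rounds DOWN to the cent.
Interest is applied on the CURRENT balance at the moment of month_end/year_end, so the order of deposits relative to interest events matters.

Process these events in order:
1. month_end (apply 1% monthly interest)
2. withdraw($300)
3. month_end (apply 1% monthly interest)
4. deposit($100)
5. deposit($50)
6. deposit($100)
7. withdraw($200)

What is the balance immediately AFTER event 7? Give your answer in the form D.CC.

Answer: 50.00

Derivation:
After 1 (month_end (apply 1% monthly interest)): balance=$101.00 total_interest=$1.00
After 2 (withdraw($300)): balance=$0.00 total_interest=$1.00
After 3 (month_end (apply 1% monthly interest)): balance=$0.00 total_interest=$1.00
After 4 (deposit($100)): balance=$100.00 total_interest=$1.00
After 5 (deposit($50)): balance=$150.00 total_interest=$1.00
After 6 (deposit($100)): balance=$250.00 total_interest=$1.00
After 7 (withdraw($200)): balance=$50.00 total_interest=$1.00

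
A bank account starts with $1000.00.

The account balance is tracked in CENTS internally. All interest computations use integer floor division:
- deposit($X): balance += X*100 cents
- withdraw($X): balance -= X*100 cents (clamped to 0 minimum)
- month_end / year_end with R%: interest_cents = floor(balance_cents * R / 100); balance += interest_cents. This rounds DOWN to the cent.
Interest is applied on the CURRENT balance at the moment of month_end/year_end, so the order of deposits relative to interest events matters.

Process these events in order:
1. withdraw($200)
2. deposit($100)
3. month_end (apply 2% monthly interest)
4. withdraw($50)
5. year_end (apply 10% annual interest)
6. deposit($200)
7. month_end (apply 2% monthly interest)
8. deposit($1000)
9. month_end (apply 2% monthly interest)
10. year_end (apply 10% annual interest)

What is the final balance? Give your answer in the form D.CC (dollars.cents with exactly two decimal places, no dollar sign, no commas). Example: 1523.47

After 1 (withdraw($200)): balance=$800.00 total_interest=$0.00
After 2 (deposit($100)): balance=$900.00 total_interest=$0.00
After 3 (month_end (apply 2% monthly interest)): balance=$918.00 total_interest=$18.00
After 4 (withdraw($50)): balance=$868.00 total_interest=$18.00
After 5 (year_end (apply 10% annual interest)): balance=$954.80 total_interest=$104.80
After 6 (deposit($200)): balance=$1154.80 total_interest=$104.80
After 7 (month_end (apply 2% monthly interest)): balance=$1177.89 total_interest=$127.89
After 8 (deposit($1000)): balance=$2177.89 total_interest=$127.89
After 9 (month_end (apply 2% monthly interest)): balance=$2221.44 total_interest=$171.44
After 10 (year_end (apply 10% annual interest)): balance=$2443.58 total_interest=$393.58

Answer: 2443.58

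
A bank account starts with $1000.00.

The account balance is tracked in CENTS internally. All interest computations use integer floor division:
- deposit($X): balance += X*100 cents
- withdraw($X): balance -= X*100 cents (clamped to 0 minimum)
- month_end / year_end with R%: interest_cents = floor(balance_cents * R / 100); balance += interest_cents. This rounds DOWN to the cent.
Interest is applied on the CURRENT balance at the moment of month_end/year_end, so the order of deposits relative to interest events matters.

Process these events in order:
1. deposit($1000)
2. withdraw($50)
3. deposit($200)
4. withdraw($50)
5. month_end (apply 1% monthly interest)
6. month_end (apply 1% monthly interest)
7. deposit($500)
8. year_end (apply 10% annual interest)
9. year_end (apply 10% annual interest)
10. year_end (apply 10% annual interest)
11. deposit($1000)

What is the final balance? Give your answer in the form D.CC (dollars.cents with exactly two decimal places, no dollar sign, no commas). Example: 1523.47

Answer: 4516.77

Derivation:
After 1 (deposit($1000)): balance=$2000.00 total_interest=$0.00
After 2 (withdraw($50)): balance=$1950.00 total_interest=$0.00
After 3 (deposit($200)): balance=$2150.00 total_interest=$0.00
After 4 (withdraw($50)): balance=$2100.00 total_interest=$0.00
After 5 (month_end (apply 1% monthly interest)): balance=$2121.00 total_interest=$21.00
After 6 (month_end (apply 1% monthly interest)): balance=$2142.21 total_interest=$42.21
After 7 (deposit($500)): balance=$2642.21 total_interest=$42.21
After 8 (year_end (apply 10% annual interest)): balance=$2906.43 total_interest=$306.43
After 9 (year_end (apply 10% annual interest)): balance=$3197.07 total_interest=$597.07
After 10 (year_end (apply 10% annual interest)): balance=$3516.77 total_interest=$916.77
After 11 (deposit($1000)): balance=$4516.77 total_interest=$916.77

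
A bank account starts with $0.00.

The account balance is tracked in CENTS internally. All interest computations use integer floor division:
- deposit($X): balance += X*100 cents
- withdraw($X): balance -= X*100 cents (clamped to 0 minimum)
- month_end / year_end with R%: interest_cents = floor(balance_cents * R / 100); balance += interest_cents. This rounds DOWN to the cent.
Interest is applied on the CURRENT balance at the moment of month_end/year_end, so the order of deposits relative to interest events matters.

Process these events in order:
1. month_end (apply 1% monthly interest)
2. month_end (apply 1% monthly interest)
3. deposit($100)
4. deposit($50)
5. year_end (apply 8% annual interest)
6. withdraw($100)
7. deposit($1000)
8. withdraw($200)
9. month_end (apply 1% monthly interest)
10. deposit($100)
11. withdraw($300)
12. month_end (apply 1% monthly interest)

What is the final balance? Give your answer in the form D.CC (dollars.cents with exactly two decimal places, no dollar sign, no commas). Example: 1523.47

Answer: 677.32

Derivation:
After 1 (month_end (apply 1% monthly interest)): balance=$0.00 total_interest=$0.00
After 2 (month_end (apply 1% monthly interest)): balance=$0.00 total_interest=$0.00
After 3 (deposit($100)): balance=$100.00 total_interest=$0.00
After 4 (deposit($50)): balance=$150.00 total_interest=$0.00
After 5 (year_end (apply 8% annual interest)): balance=$162.00 total_interest=$12.00
After 6 (withdraw($100)): balance=$62.00 total_interest=$12.00
After 7 (deposit($1000)): balance=$1062.00 total_interest=$12.00
After 8 (withdraw($200)): balance=$862.00 total_interest=$12.00
After 9 (month_end (apply 1% monthly interest)): balance=$870.62 total_interest=$20.62
After 10 (deposit($100)): balance=$970.62 total_interest=$20.62
After 11 (withdraw($300)): balance=$670.62 total_interest=$20.62
After 12 (month_end (apply 1% monthly interest)): balance=$677.32 total_interest=$27.32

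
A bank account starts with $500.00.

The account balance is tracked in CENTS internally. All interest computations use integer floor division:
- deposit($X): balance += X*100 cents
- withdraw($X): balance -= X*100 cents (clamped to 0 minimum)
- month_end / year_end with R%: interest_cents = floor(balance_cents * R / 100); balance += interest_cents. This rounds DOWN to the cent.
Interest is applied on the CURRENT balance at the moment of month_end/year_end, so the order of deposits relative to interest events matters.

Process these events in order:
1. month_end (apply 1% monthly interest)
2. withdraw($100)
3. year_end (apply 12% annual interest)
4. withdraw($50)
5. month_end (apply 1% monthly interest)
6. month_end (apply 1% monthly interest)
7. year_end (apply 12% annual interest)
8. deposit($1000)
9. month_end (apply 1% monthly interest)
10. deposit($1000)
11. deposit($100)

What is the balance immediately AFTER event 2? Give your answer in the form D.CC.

After 1 (month_end (apply 1% monthly interest)): balance=$505.00 total_interest=$5.00
After 2 (withdraw($100)): balance=$405.00 total_interest=$5.00

Answer: 405.00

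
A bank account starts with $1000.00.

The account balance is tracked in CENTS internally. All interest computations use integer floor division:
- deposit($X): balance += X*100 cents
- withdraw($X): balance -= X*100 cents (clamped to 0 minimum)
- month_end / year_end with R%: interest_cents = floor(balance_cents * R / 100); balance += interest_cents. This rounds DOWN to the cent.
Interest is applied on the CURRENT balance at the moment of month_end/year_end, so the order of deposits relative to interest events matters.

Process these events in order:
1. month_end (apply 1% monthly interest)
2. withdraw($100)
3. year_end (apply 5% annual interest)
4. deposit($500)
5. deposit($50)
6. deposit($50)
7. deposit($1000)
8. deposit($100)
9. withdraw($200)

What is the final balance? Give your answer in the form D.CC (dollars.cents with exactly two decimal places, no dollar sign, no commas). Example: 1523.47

Answer: 2455.50

Derivation:
After 1 (month_end (apply 1% monthly interest)): balance=$1010.00 total_interest=$10.00
After 2 (withdraw($100)): balance=$910.00 total_interest=$10.00
After 3 (year_end (apply 5% annual interest)): balance=$955.50 total_interest=$55.50
After 4 (deposit($500)): balance=$1455.50 total_interest=$55.50
After 5 (deposit($50)): balance=$1505.50 total_interest=$55.50
After 6 (deposit($50)): balance=$1555.50 total_interest=$55.50
After 7 (deposit($1000)): balance=$2555.50 total_interest=$55.50
After 8 (deposit($100)): balance=$2655.50 total_interest=$55.50
After 9 (withdraw($200)): balance=$2455.50 total_interest=$55.50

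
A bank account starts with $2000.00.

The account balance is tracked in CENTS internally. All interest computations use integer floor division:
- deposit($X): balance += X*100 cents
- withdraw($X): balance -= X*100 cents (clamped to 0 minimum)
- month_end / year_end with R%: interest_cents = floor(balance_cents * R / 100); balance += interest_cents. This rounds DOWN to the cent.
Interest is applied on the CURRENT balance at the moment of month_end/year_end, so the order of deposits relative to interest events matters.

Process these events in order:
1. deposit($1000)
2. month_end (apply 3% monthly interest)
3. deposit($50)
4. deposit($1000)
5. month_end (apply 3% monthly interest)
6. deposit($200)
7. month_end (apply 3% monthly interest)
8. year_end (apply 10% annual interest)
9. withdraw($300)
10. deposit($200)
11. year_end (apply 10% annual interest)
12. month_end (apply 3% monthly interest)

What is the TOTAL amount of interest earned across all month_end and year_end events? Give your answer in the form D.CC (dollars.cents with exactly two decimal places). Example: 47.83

After 1 (deposit($1000)): balance=$3000.00 total_interest=$0.00
After 2 (month_end (apply 3% monthly interest)): balance=$3090.00 total_interest=$90.00
After 3 (deposit($50)): balance=$3140.00 total_interest=$90.00
After 4 (deposit($1000)): balance=$4140.00 total_interest=$90.00
After 5 (month_end (apply 3% monthly interest)): balance=$4264.20 total_interest=$214.20
After 6 (deposit($200)): balance=$4464.20 total_interest=$214.20
After 7 (month_end (apply 3% monthly interest)): balance=$4598.12 total_interest=$348.12
After 8 (year_end (apply 10% annual interest)): balance=$5057.93 total_interest=$807.93
After 9 (withdraw($300)): balance=$4757.93 total_interest=$807.93
After 10 (deposit($200)): balance=$4957.93 total_interest=$807.93
After 11 (year_end (apply 10% annual interest)): balance=$5453.72 total_interest=$1303.72
After 12 (month_end (apply 3% monthly interest)): balance=$5617.33 total_interest=$1467.33

Answer: 1467.33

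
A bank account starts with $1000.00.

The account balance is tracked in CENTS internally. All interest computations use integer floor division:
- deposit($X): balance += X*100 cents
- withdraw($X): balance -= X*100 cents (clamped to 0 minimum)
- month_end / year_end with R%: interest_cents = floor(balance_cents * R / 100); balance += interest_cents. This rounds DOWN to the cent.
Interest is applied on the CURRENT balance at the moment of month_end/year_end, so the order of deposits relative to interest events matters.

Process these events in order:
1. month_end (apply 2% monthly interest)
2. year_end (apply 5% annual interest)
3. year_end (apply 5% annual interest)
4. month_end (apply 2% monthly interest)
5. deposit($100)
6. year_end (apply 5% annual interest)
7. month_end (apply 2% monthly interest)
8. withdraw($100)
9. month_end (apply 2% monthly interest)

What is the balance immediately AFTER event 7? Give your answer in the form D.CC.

Answer: 1335.57

Derivation:
After 1 (month_end (apply 2% monthly interest)): balance=$1020.00 total_interest=$20.00
After 2 (year_end (apply 5% annual interest)): balance=$1071.00 total_interest=$71.00
After 3 (year_end (apply 5% annual interest)): balance=$1124.55 total_interest=$124.55
After 4 (month_end (apply 2% monthly interest)): balance=$1147.04 total_interest=$147.04
After 5 (deposit($100)): balance=$1247.04 total_interest=$147.04
After 6 (year_end (apply 5% annual interest)): balance=$1309.39 total_interest=$209.39
After 7 (month_end (apply 2% monthly interest)): balance=$1335.57 total_interest=$235.57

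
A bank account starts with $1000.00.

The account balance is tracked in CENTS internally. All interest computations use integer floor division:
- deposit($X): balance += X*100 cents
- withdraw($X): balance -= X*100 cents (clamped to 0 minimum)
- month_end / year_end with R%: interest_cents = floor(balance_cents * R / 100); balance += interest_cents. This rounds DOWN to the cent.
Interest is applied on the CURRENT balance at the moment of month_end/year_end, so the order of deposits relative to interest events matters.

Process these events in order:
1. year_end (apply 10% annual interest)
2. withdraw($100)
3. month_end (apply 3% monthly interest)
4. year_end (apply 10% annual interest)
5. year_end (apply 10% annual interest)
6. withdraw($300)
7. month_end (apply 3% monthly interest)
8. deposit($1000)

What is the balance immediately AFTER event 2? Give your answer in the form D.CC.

Answer: 1000.00

Derivation:
After 1 (year_end (apply 10% annual interest)): balance=$1100.00 total_interest=$100.00
After 2 (withdraw($100)): balance=$1000.00 total_interest=$100.00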